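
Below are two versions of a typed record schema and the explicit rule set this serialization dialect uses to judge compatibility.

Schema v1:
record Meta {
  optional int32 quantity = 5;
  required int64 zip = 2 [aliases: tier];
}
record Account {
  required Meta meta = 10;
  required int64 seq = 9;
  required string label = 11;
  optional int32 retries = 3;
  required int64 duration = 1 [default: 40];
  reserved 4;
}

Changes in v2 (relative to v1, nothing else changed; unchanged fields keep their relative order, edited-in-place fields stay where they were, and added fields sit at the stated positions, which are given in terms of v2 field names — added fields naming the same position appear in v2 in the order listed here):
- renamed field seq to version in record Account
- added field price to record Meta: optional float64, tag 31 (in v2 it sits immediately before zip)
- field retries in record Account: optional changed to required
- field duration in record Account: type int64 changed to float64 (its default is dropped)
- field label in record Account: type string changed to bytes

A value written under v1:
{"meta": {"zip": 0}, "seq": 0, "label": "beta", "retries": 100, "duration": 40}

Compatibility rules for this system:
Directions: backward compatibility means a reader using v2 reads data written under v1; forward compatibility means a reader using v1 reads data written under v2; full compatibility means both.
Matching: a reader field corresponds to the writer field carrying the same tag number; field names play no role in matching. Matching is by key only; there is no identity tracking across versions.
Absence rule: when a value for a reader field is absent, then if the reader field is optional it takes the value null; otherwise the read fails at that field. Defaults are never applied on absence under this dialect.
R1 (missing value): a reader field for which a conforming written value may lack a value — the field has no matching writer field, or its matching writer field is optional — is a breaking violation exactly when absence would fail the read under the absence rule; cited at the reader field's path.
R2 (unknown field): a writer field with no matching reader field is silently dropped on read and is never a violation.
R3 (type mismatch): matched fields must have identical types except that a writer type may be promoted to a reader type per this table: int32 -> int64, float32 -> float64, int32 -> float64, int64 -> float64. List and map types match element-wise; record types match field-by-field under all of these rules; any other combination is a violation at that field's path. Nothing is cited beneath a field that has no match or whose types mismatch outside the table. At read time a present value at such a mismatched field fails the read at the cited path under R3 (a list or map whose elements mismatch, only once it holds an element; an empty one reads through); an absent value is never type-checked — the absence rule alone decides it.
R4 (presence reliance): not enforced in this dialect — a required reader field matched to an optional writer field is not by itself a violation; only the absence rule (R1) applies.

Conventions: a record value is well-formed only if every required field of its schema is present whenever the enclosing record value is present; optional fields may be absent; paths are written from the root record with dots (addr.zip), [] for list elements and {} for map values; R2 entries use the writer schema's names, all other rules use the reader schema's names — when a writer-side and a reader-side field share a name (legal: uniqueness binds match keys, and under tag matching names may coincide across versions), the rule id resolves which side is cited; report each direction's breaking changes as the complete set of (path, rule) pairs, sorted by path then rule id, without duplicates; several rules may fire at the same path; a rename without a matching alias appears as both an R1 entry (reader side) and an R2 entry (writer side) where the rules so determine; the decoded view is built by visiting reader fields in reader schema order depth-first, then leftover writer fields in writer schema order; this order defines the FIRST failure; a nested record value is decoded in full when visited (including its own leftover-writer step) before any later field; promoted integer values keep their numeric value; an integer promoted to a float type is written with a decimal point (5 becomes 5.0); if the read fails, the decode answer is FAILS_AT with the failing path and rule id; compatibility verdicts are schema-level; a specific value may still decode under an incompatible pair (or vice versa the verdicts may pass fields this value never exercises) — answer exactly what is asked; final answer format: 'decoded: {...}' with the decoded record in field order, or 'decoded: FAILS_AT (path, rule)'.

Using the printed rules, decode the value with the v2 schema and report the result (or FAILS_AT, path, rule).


decoded: FAILS_AT (label, R3)

arrows below run writer -> reader for Account
decoding the Account value with the v2 reader:
  meta.quantity := null (absent, optional -> null)
  meta.price := null (absent, optional -> null)
  meta.zip := 0
  version := 0 (from writer seq)
  read fails at label under R3
  => FAILS_AT (label, R3)
the rest of the Account diff is inert for this question:
  renamed field seq to version in record Account -> triggers nothing under the printed rules; the Account answer is the same either way
  added field price to record Meta: optional float64, tag 31 (in v2 it sits immediately before zip) -> triggers nothing under the printed rules; the Account answer is the same either way
  field retries in record Account: optional changed to required -> shifts the Account verdicts, not this decode
  field duration in record Account: type int64 changed to float64 (its default is dropped) -> shifts the Account verdicts, not this decode


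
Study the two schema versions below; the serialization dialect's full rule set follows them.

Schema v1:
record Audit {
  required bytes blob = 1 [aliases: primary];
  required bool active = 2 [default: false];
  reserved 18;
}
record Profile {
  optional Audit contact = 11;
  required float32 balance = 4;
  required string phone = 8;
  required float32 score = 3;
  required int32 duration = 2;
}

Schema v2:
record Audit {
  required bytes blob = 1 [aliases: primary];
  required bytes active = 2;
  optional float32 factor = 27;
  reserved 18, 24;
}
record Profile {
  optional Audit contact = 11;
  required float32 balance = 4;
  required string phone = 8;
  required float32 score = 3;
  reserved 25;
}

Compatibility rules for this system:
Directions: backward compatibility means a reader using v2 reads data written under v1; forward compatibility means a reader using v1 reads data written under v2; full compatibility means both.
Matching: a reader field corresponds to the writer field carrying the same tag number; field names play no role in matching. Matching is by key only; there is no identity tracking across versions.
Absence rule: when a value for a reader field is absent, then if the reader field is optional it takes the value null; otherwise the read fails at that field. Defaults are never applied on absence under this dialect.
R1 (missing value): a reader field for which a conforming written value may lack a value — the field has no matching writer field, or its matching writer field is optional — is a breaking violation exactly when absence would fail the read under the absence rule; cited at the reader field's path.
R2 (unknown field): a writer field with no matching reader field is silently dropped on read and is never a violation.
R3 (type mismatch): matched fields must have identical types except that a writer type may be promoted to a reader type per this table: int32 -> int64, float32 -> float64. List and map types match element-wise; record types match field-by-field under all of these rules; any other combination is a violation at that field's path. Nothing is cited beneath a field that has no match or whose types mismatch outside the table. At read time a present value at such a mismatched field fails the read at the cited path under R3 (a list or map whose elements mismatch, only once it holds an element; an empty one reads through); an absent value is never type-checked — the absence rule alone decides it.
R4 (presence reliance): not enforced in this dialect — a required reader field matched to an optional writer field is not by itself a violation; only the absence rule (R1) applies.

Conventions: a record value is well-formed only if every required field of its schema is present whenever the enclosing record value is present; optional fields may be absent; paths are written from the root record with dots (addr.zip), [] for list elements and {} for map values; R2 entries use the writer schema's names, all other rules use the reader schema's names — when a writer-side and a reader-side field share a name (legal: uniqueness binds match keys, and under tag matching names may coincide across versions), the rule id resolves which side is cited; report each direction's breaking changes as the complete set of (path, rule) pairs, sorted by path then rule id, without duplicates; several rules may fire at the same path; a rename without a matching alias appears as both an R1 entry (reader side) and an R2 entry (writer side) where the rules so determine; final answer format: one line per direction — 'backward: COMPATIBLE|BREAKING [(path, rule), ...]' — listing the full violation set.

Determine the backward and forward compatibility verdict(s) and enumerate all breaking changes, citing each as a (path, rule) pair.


backward: BREAKING [(contact.active, R3)]; forward: BREAKING [(contact.active, R3), (duration, R1)]

in Profile below, arrows point writer -> reader
backward analysis of Profile with v2 as reader and v1 as writer:
  contact: Audit -> Audit, writer optional; from contact
  balance: float32 -> float32, writer required; from balance
  phone: string -> string, writer required; from phone
  score: float32 -> float32, writer required; from score
  duration (writer side), unknown to reader
  contact.blob: bytes -> bytes, writer required; from contact.blob
  contact.active: bool -> bytes, writer required; from contact.active
  contact.factor: no writer match
  R3 fires at contact.active
  backward on Profile therefore BREAKING (1)
forward analysis of Profile with v1 as reader and v2 as writer:
  contact: Audit -> Audit, writer optional; from contact
  balance: float32 -> float32, writer required; from balance
  phone: string -> string, writer required; from phone
  score: float32 -> float32, writer required; from score
  duration: no writer match
  contact.blob: bytes -> bytes, writer required; from contact.blob
  contact.active: bytes -> bool, writer required; from contact.active
  contact.factor (writer side), unknown to reader
  R3 fires at contact.active
  R1 fires at duration
  forward on Profile therefore BREAKING (2)


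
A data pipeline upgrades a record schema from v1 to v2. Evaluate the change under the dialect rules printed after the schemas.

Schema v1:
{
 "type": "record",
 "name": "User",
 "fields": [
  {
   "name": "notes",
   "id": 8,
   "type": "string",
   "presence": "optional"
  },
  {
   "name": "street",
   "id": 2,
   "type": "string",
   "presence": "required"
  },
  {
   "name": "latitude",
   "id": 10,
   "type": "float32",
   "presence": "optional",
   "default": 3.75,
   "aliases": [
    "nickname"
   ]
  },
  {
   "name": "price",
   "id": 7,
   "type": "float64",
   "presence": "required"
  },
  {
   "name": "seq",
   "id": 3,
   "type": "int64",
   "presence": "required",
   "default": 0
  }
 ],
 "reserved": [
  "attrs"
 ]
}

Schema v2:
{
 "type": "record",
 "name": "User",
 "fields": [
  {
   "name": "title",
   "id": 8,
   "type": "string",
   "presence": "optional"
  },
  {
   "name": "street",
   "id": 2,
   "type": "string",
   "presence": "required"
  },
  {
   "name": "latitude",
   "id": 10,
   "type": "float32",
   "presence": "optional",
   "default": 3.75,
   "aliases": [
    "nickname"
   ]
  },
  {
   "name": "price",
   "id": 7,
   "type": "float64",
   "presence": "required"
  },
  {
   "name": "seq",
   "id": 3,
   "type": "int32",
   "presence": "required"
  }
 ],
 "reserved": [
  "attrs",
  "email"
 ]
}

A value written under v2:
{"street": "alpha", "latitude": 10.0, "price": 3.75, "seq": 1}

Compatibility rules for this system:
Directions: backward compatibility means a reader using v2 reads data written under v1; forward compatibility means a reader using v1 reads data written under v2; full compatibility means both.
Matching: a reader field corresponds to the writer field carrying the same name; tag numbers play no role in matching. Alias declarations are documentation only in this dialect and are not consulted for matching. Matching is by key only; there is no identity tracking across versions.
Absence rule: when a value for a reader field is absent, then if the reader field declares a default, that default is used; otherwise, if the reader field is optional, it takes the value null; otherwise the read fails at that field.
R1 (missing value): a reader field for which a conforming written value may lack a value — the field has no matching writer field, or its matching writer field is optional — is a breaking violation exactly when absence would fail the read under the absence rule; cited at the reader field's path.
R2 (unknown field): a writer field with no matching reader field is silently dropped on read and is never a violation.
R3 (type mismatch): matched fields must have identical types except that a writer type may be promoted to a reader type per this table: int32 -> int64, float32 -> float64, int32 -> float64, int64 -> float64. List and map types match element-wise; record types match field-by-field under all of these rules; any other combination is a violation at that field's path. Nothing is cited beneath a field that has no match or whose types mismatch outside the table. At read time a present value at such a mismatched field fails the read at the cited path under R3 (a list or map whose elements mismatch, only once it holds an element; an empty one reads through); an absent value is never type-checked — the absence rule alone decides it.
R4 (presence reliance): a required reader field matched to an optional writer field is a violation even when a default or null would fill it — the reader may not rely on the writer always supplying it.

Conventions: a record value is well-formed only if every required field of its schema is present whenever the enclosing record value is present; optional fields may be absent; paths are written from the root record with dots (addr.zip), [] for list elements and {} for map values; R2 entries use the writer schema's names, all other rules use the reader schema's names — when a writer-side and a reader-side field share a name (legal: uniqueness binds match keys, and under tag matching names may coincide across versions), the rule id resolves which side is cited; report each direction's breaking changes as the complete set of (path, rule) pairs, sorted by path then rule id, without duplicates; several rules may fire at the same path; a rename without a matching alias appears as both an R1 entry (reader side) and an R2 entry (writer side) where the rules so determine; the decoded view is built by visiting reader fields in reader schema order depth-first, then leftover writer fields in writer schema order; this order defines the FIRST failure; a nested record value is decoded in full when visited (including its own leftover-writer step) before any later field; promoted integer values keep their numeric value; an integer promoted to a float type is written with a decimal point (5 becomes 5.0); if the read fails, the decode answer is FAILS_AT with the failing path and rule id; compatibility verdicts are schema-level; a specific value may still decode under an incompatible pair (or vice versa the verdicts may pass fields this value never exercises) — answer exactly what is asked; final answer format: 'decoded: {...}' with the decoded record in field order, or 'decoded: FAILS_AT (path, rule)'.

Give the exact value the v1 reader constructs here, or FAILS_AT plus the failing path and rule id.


each type pair in User: writer, then reader
decode walk for User under reader schema v1:
  notes := null (absent, optional -> null)
  street := "alpha"
  latitude := 10.0
  price := 3.75
  seq := 1 (int32 -> int64)
  => decoded: {"notes": null, "street": "alpha", "latitude": 10.0, "price": 3.75, "seq": 1}
the other User changes do not affect what is asked:
  field seq in record User: type int64 changed to int32 (its default is dropped) -> affects the rule determinations only; this particular User value decodes identically
  renamed field notes to title in record User -> no rule fires on it and the decoded User view is identical with or without it

decoded: {"notes": null, "street": "alpha", "latitude": 10.0, "price": 3.75, "seq": 1}


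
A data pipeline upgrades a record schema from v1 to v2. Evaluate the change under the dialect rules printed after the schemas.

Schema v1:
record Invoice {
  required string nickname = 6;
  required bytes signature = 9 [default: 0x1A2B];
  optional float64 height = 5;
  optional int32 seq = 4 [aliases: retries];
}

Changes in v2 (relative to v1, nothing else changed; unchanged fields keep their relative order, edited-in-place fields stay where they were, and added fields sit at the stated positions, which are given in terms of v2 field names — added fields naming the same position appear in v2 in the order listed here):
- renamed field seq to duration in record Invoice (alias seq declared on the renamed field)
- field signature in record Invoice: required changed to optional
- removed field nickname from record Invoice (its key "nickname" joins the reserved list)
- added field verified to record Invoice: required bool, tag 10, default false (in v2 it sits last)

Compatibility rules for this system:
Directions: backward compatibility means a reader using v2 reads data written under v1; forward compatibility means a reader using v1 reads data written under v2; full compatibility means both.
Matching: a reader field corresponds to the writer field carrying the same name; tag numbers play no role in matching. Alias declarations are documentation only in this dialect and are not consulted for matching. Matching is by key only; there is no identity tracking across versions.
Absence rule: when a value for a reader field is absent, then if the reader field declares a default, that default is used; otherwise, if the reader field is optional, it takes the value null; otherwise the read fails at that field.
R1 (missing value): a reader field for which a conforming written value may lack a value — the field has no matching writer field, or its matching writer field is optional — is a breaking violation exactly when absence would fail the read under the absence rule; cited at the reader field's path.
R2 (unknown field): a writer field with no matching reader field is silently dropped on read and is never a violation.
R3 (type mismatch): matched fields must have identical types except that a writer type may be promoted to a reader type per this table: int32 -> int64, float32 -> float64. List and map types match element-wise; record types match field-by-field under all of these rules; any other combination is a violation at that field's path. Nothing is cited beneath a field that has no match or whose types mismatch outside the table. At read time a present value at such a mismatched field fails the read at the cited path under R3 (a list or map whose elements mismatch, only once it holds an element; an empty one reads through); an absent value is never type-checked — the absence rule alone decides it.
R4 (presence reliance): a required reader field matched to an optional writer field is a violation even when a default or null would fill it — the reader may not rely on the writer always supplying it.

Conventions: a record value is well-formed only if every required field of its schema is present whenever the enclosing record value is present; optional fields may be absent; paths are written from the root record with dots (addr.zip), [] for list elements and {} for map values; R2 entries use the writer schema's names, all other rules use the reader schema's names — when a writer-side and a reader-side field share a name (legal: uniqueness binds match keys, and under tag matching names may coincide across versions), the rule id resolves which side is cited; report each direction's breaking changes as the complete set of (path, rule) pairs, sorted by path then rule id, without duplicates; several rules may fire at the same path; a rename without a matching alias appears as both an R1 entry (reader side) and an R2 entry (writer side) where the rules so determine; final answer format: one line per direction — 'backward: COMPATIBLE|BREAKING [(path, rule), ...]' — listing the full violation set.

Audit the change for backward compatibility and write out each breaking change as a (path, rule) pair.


arrows below run writer -> reader for Invoice
backward on Invoice — v2 reading data written by v1:
  signature: paired with writer signature (bytes -> bytes; writer required)
  height: paired with writer height (float64 -> float64; writer optional)
  duration has no writer counterpart
  verified has no writer counterpart
  writer field nickname has no reader counterpart
  writer field seq has no reader counterpart
  => backward: COMPATIBLE
the other Invoice changes do not affect what is asked:
  renamed field seq to duration in record Invoice (alias seq declared on the renamed field) -> inert for the asked Invoice verdict: nothing fires
  field signature in record Invoice: required changed to optional -> affects forward compatibility only, which is not asked
  removed field nickname from record Invoice (its key "nickname" joins the reserved list) -> affects forward compatibility only, which is not asked
  added field verified to record Invoice: required bool, tag 10, default false (in v2 it sits last) -> inert for the asked Invoice verdict: nothing fires

backward: COMPATIBLE []


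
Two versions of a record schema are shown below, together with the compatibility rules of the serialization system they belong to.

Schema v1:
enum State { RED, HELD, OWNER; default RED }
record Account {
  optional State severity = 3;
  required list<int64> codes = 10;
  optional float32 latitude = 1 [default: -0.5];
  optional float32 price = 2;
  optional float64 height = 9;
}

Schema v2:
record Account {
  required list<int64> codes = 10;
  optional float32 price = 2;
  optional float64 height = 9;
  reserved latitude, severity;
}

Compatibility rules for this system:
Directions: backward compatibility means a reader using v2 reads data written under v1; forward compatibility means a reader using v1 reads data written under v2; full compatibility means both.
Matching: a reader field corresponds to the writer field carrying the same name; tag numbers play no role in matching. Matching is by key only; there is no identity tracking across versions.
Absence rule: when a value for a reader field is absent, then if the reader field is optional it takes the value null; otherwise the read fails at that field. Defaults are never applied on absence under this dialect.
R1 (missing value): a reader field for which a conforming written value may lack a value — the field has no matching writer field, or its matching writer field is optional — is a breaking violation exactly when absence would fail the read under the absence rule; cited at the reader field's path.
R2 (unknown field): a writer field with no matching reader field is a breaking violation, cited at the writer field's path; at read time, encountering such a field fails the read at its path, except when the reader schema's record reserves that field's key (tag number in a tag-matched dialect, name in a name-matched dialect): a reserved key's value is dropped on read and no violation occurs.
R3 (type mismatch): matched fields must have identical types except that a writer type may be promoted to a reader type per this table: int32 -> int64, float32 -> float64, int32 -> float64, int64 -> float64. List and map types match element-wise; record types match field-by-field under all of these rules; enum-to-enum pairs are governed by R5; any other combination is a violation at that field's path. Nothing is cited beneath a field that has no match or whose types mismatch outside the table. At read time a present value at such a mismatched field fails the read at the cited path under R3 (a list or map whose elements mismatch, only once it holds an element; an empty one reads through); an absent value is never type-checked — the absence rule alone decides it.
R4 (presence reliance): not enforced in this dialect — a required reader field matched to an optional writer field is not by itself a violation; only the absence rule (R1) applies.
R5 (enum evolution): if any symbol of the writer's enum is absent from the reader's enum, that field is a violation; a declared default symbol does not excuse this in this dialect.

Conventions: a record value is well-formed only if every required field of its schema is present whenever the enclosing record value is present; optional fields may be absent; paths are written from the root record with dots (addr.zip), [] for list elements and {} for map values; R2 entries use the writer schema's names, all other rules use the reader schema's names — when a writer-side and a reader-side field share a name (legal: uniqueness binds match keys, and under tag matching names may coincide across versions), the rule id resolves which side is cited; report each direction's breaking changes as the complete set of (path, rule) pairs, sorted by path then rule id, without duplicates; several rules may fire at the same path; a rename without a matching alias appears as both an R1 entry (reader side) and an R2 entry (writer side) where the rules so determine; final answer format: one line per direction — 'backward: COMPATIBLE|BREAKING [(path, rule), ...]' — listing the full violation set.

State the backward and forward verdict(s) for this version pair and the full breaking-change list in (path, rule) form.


backward: COMPATIBLE []; forward: COMPATIBLE []

in Account below, arrows point writer -> reader
backward on Account — v2 reading data written by v1:
  codes <- codes (list<int64> -> list<int64>, writer required)
  price <- price (float32 -> float32, writer optional)
  height <- height (float64 -> float64, writer optional)
  severity (writer side), unknown to reader
  latitude (writer side), unknown to reader
  nothing fires on Account: backward is COMPATIBLE
forward on Account — v1 reading data written by v2:
  severity: no writer-side match
  codes <- codes (list<int64> -> list<int64>, writer required)
  latitude: no writer-side match
  price <- price (float32 -> float32, writer optional)
  height <- height (float64 -> float64, writer optional)
  nothing fires on Account: forward is COMPATIBLE


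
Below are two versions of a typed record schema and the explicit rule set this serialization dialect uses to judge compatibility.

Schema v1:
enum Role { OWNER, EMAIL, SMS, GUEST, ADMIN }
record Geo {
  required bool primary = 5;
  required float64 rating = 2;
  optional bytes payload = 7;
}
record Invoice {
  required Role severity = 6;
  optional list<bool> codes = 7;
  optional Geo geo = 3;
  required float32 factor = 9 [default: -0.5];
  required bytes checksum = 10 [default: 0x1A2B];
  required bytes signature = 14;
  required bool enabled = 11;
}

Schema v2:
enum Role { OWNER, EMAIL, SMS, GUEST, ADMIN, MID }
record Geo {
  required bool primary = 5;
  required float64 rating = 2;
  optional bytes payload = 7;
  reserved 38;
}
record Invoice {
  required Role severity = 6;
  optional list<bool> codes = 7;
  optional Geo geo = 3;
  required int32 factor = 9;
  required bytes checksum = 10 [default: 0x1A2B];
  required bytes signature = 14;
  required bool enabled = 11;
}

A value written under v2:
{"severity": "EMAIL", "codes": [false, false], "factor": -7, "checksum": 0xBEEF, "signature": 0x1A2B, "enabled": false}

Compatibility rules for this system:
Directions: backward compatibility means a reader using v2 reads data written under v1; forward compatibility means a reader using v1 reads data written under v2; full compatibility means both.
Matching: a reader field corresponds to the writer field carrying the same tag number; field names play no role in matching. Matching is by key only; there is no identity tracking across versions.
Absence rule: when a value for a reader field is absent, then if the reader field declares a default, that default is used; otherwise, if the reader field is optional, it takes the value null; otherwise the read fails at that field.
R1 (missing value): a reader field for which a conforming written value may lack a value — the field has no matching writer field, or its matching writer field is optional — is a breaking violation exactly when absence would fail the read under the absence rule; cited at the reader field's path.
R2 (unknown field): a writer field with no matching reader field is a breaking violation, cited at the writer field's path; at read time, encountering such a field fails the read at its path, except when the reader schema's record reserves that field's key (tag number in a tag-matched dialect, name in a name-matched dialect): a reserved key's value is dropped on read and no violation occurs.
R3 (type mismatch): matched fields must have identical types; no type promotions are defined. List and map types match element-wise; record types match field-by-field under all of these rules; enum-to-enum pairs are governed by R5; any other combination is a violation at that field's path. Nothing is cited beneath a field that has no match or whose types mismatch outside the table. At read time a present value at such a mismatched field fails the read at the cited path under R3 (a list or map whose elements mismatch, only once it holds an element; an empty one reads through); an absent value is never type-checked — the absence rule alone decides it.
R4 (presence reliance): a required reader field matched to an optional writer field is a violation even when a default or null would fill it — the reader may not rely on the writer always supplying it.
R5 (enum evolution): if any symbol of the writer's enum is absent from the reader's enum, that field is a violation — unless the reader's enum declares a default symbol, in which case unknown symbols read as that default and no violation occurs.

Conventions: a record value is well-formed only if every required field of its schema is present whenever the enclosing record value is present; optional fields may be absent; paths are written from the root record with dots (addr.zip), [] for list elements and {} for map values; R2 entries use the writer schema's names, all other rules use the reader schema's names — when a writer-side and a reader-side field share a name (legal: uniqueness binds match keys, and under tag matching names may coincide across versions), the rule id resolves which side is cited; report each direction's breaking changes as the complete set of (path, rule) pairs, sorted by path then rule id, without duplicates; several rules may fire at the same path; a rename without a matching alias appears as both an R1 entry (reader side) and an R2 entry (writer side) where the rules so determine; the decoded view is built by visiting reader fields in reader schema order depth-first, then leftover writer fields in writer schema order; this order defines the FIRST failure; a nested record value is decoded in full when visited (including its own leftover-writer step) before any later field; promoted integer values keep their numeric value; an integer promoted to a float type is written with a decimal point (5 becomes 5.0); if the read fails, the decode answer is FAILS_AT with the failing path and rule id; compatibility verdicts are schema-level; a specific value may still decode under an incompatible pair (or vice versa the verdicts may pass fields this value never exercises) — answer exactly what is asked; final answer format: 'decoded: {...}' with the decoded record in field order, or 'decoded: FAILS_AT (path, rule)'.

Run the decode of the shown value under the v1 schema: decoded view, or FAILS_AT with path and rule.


the writer's type comes first in each Invoice pair
migrating the Invoice value to v1:
  severity := "EMAIL"
  codes := [false, false]
  geo := null (missing; optional => null)
  read fails at factor under R3
  => FAILS_AT (factor, R3)
diffs on Invoice not affecting the asked answer:
  enum Role (field severity in record Invoice): symbol MID added -> matters for Invoice compatibility verdicts, not for this value's decode

decoded: FAILS_AT (factor, R3)


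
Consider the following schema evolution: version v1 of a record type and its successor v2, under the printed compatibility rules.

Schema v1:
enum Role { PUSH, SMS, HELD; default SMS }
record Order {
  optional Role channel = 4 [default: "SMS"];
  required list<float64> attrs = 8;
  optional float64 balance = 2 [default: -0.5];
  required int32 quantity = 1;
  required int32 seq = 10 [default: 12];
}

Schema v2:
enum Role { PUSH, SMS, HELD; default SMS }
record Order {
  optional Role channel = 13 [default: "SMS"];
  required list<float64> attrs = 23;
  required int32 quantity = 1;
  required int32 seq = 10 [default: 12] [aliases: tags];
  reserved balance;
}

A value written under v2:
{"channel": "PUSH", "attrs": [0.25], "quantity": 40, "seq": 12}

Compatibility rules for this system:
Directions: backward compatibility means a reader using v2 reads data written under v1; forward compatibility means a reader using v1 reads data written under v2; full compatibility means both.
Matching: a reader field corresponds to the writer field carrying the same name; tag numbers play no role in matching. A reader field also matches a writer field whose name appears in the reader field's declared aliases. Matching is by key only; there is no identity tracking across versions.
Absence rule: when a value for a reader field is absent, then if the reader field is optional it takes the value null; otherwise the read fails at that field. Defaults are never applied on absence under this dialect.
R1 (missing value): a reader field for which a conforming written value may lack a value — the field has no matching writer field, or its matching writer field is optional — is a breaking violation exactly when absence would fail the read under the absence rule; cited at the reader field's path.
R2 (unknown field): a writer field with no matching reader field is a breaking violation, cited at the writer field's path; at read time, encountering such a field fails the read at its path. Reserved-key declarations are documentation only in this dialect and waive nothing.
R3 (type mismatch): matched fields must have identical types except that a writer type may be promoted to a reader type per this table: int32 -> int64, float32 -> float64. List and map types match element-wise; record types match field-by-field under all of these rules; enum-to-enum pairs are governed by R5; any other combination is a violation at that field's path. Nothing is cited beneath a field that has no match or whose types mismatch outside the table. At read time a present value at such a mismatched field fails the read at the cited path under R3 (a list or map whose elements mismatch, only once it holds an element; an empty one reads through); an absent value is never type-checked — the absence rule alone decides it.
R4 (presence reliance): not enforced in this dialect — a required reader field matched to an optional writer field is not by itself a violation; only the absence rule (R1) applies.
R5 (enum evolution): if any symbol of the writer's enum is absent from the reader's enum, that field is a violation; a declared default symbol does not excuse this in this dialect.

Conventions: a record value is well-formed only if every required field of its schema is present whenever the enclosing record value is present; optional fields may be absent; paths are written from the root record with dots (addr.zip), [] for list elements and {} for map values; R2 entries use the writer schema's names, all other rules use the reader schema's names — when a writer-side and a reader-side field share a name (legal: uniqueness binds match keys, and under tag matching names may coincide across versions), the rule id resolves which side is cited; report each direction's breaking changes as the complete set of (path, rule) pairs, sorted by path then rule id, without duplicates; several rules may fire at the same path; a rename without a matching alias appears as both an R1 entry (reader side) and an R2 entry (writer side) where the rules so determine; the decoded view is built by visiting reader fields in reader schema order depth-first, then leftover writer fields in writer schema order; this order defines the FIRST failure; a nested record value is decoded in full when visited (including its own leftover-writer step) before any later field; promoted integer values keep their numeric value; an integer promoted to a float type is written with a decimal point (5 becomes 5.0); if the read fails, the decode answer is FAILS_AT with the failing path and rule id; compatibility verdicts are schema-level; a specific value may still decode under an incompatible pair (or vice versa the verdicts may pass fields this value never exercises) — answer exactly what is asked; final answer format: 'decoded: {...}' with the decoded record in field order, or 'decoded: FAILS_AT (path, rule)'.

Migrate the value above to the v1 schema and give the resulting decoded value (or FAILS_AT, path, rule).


decoded: {"channel": "PUSH", "attrs": [0.25], "balance": null, "quantity": 40, "seq": 12}

in Order below, arrows point writer -> reader
decode walk for Order under reader schema v1:
  channel := "PUSH"
  attrs := [0.25]
  balance := null (not supplied -> null)
  quantity := 40
  seq := 12
  => decoded: {"channel": "PUSH", "attrs": [0.25], "balance": null, "quantity": 40, "seq": 12}
remaining Order differences; none change what is asked:
  field channel in record Order: tag 4 changed to 13 -> inert under this dialect — no rule fires on Order and the result does not move
  removed field balance from record Order (its key "balance" joins the reserved list) -> shifts the Order verdicts, not this decode
  field attrs in record Order: tag 8 changed to 23 -> inert under this dialect — no rule fires on Order and the result does not move


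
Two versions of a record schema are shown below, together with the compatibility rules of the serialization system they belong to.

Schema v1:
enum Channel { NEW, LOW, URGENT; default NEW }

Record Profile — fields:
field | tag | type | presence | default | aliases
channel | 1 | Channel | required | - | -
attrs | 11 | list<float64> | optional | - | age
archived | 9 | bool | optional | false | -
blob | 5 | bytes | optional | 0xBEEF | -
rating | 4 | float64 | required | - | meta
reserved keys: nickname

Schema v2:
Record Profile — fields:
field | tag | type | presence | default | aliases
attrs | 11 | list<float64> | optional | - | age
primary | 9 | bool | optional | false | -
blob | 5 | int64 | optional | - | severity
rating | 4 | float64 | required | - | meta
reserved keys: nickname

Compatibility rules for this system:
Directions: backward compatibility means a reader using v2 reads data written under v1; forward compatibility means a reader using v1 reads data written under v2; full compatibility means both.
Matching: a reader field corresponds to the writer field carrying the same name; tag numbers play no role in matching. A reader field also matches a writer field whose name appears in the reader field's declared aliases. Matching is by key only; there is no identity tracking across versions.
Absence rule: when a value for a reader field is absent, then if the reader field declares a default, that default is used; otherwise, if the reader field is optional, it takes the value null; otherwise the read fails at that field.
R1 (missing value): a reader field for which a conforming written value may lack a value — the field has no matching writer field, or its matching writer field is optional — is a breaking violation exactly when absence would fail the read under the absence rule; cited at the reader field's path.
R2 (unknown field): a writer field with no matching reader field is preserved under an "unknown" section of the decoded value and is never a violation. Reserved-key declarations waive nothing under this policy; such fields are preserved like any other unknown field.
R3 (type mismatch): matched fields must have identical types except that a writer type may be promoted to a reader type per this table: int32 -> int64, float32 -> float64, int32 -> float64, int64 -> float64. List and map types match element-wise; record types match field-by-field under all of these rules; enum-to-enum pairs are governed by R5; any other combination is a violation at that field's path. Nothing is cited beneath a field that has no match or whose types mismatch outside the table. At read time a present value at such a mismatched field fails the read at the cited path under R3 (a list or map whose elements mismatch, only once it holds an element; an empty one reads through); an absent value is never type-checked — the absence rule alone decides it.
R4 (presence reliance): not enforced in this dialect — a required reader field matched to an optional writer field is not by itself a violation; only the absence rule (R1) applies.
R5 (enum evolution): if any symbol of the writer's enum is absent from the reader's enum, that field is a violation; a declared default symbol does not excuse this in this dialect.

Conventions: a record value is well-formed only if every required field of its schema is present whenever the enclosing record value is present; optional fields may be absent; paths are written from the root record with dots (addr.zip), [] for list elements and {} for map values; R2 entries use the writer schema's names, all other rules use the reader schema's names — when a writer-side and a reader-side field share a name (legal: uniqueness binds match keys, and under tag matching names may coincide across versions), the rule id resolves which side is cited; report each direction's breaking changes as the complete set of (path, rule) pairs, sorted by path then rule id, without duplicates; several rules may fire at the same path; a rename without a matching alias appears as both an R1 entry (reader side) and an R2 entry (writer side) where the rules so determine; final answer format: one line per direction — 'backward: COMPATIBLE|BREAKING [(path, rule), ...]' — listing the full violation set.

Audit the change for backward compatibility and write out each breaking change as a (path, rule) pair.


backward: BREAKING [(blob, R3)]

each type pair in Profile: writer, then reader
backward analysis of Profile with v2 as reader and v1 as writer:
  attrs: paired with writer attrs (list<float64> -> list<float64>; writer optional)
  primary: no writer-side match
  blob: paired with writer blob (bytes -> int64; writer optional)
  rating: paired with writer rating (float64 -> float64; writer required)
  writer field channel has no reader counterpart
  writer field archived has no reader counterpart
  R3 fires at blob
  => backward verdict for Profile: BREAKING, 1 violation(s)
checking off the Profile differences that do not matter here:
  renamed field archived to primary in record Profile -> fires no rule on Profile, leaving the asked answer as it is
  removed field channel from record Profile -> affects forward compatibility only, which is not asked
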